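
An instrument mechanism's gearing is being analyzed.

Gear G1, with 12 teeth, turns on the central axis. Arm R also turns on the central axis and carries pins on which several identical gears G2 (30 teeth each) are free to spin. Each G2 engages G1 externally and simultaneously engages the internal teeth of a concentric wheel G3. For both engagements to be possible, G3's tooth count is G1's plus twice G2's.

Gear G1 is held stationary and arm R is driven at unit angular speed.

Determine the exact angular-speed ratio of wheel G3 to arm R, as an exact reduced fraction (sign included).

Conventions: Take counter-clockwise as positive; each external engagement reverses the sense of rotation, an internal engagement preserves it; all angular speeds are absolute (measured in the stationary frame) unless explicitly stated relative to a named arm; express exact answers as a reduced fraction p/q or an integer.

planetary set (12T centre, 30T on arm, 72T internal) — Willis relation
ring teeth: 12 + 2·30 = 72
12(ω_sun−ω_arm) = −72(ω_ring−ω_arm),  ω_sun = 0, ω_arm = 1
ω_ring = 1 − (12/72)(0−1) = 7/6
ω_out/ω_in = 7/6

7/6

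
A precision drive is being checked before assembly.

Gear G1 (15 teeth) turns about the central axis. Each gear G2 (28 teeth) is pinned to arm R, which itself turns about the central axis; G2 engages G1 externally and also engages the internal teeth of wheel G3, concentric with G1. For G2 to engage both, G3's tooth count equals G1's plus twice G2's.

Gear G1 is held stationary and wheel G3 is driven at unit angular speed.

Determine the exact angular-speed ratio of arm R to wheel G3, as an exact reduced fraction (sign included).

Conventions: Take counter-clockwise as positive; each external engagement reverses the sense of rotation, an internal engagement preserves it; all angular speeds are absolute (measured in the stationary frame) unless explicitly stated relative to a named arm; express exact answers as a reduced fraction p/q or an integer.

topology: planetary set — G1 15T / G2 28T / G3 71T, arm = carrier (Willis)
ring teeth: 15 + 2·28 = 71
15(ω_sun−ω_arm) = −71(ω_ring−ω_arm),  ω_sun = 0, ω_ring = 1
15(0−ω_arm) = −71(1−ω_arm)  ⇒  86·ω_arm = 71  ⇒  ω_arm = 71/86
ω_out/ω_in = 71/86

71/86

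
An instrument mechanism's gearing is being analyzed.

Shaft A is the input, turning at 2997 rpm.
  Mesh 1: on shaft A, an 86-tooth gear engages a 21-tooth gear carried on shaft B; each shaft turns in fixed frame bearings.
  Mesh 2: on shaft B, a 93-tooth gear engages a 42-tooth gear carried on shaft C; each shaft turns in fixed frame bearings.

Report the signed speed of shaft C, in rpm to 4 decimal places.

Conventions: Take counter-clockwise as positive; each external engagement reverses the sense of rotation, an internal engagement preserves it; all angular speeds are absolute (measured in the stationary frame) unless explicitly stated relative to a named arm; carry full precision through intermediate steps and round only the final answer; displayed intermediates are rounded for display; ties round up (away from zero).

+27176.8776 rpm

topology: fixed-axis compound train — 2 meshes, A→C
mesh 1 [86T→21T]: ω = 2997.0000×86/21 = 12273.4286 rpm, sense flips to −
mesh 2 [93T→42T]: ω = 12273.4286×93/42 = 27176.8776 rpm, sense flips to +
signed output speed = +27176.8776 rpm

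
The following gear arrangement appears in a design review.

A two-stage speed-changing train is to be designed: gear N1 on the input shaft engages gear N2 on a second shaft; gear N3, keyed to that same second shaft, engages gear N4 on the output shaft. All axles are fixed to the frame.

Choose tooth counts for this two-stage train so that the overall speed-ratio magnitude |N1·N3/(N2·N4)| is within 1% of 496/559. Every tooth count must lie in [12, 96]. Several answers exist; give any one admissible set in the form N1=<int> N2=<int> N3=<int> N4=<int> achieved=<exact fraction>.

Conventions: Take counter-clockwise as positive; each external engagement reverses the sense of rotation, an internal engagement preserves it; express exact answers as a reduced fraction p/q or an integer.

topology: fixed-axis compound train — 2 stages, target 496/559
target = 496/559 in lowest terms: an exact hit needs N1·N3 = k·496 and N2·N4 = k·559 for one integer k, every count in [12, 96]; additionally prefer no 1:1 stage (N1 ≠ N2, N3 ≠ N4)
k = 1: N1·N3 = 496 = 16·31, N2·N4 = 559 = 13·43
achieved = 16·31/(13·43) = 496/559; |achieved − target| = 0 ≤ 124/13975 ✓

N1=16 N2=13 N3=31 N4=43 achieved=496/559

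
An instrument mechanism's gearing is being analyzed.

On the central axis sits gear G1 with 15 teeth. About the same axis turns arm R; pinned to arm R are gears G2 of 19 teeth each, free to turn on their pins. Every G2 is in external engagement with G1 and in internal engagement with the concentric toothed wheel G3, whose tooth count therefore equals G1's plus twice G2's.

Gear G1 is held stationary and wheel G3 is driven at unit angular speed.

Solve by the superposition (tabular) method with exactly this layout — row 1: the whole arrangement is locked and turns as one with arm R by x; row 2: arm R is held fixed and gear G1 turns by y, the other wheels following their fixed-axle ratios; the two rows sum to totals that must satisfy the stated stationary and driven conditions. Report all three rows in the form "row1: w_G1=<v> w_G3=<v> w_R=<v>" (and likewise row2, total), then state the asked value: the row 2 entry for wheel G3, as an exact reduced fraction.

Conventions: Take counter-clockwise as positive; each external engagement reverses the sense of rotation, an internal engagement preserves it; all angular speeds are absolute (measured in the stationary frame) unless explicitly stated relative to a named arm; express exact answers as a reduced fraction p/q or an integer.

planetary set (15T centre, 19T on arm, 53T internal) — Willis relation
superposition row 1 [locked train]: every member turns x
row 2 — arm fixed, fixed-axis ratios: sun y, ring −(15/53)·y, arm 0
boundary: total ω_sun = x + y = 0 and total ω_ring = x − (15/53)·y = 1  ⇒  y = -53/68, x = 53/68
row 2 ring = −(15/53)·(-53/68) = 15/68
totals (row 1 + row 2): sun 53/68 + (-53/68) = 0, ring 53/68 + 15/68 = 1, arm 53/68 + 0 = 53/68
asked cell (row2, ring) = 15/68

row1: w_G1=53/68 w_G3=53/68 w_R=53/68
row2: w_G1=-53/68 w_G3=15/68 w_R=0
total: w_G1=0 w_G3=1 w_R=53/68
asked value: 15/68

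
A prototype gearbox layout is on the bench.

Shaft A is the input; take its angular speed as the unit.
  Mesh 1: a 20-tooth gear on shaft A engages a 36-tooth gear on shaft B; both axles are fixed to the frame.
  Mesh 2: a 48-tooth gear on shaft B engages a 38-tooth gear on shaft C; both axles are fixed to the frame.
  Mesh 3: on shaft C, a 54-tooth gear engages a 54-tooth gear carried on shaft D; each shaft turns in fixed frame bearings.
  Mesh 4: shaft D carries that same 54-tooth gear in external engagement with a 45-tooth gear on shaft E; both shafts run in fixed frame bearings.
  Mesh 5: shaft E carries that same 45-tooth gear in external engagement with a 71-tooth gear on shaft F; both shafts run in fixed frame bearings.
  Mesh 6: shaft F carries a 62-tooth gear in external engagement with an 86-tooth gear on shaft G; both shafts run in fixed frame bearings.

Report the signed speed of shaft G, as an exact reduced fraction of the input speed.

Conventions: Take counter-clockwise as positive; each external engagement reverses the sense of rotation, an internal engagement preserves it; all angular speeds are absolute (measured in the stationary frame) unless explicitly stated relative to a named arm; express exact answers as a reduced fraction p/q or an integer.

6-mesh fixed-axis compound train (all bearings frame-fixed)
mesh 1 [20T→36T]: |ω|/ω_in = 1×20/36 = 5/9, sense flips to −
mesh 2 [48T→38T]: |ω|/ω_in = (5/9)×48/38 = 40/57, sense flips to +
mesh 3 [54T→54T]: |ω|/ω_in = (40/57)×54/54 = 40/57, sense flips to −
mesh 4 [54T→45T]: |ω|/ω_in = (40/57)×54/45 = 16/19, sense flips to +
mesh 5 [45T→71T]: |ω|/ω_in = (16/19)×45/71 = 720/1349, sense flips to −
mesh 6 [62T→86T]: |ω|/ω_in = (720/1349)×62/86 = 22320/58007, sense flips to +
signed output speed (× input speed) = 22320/58007

22320/58007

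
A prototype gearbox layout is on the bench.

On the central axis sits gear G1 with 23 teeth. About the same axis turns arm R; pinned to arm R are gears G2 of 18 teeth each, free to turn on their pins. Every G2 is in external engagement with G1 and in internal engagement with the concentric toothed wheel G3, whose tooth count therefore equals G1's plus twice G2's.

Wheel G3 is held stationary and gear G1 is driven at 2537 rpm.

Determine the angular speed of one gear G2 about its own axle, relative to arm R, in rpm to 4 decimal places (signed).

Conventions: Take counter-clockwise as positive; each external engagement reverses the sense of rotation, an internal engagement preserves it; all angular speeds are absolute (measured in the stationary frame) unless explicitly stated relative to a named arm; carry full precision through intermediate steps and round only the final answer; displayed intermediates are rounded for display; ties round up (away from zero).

-2332.4587 rpm

class = planetary set [G3 = 23+2·18 = 59; Willis about the carrier]
normalise by the input: solve with ω_sun = 1, then scale by 2537 rpm
ring teeth: 23 + 2·18 = 59
23(ω_sun−ω_arm) = −59(ω_ring−ω_arm),  ω_ring = 0, ω_sun = 1
23(1−ω_arm) = −59(0−ω_arm)  ⇒  82·ω_arm = 23  ⇒  ω_arm = 23/82
sun–planet mesh: 23·(1−23/82) = −18·(ω_p−ω_arm)  ⇒  ω_p−ω_arm = -1357/1476
scale: ω_p−ω_arm = -1357/1476 × 2537 rpm = -2332.4587 rpm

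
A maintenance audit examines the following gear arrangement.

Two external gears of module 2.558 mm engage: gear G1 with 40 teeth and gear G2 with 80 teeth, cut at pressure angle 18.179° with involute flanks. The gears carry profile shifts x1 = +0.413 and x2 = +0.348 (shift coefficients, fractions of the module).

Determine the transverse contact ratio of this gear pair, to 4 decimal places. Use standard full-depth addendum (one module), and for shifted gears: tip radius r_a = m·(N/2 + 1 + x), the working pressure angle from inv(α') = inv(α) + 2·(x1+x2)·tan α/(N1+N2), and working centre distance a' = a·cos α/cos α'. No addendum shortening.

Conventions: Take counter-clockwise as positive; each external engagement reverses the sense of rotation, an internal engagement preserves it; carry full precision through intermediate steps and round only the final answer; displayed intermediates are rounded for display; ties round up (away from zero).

topology: single-mesh involute geometry — m = 2.558, 40T/80T pair
base radii: r_b1 = 48.606424, r_b2 = 97.212847
tip radii: r_a1 = 54.774454, r_a2 = 105.768184
inv(α') = inv(18.179°) + 2·(+0.413+0.348)·tan α/(40+80) = 0.01525869  ⇒  α' = 20.15198°
a' = a·cos α / cos α' = 153.4800·cos 18.179°/cos 20.15198° = 155.328136
action lengths: √(r_a1²−r_b1²) = 25.251859, √(r_a2²−r_b2²) = 41.672186
base pitch p_b = π·m·cos α = 7.635079
CR = (25.251859 + 41.672186 − 155.328136·sin 20.15198°)/7.635079 = 1.756591
contact ratio ≈ 1.7566

1.7566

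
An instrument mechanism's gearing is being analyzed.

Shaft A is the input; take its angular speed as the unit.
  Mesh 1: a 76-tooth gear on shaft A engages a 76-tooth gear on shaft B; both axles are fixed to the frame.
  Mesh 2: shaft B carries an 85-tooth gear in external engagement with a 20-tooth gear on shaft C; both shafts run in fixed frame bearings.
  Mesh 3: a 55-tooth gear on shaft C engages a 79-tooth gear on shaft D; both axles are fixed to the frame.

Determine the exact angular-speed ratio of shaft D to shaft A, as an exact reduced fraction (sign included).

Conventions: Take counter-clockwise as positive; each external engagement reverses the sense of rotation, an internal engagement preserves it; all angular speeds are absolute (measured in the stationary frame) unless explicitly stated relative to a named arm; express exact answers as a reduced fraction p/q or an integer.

-935/316

class = fixed-axis compound train [3 meshes; 3 ratios multiply, 3 sense flips]
mesh 1 [76T→76T]: running ratio 1, sense −
mesh 2 [85T→20T]: running ratio 17/4, sense +
mesh 3 [55T→79T]: running ratio 935/316, sense −
ω_out/ω_in = -935/316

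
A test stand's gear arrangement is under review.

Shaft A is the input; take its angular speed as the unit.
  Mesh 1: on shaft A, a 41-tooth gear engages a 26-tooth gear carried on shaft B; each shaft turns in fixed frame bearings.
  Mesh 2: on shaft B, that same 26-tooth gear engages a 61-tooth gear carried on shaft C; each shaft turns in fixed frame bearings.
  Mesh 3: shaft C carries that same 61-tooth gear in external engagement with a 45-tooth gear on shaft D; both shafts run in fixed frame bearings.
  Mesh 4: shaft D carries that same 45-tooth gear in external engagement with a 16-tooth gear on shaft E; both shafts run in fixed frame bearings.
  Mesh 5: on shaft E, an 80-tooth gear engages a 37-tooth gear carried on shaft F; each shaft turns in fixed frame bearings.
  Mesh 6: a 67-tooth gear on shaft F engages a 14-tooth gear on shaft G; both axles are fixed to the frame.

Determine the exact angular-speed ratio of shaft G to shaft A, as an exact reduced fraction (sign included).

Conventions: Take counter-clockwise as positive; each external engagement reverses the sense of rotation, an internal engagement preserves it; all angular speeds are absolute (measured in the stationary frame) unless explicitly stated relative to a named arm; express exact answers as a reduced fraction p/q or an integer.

13735/518

class = fixed-axis compound train [6 meshes; 6 ratios multiply, 6 sense flips]
mesh 1 [41T→26T]: running ratio 41/26, sense −
mesh 2 [26T→61T]: running ratio 41/61, sense +
mesh 3 [61T→45T]: running ratio 41/45, sense −
mesh 4 [45T→16T]: running ratio 41/16, sense +
mesh 5 [80T→37T]: running ratio 205/37, sense −
mesh 6 [67T→14T]: running ratio 13735/518, sense +
ω_out/ω_in = 13735/518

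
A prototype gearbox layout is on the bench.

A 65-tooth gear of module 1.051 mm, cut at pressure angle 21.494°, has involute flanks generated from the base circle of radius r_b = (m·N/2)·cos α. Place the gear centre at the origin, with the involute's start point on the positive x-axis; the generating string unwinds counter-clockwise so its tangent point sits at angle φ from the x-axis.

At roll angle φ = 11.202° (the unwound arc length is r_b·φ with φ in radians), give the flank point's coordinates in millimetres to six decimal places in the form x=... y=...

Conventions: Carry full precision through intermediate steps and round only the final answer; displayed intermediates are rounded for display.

single-mesh involute tooth geometry (65T wheel at module 1.051)
pitch radius r_p = m·N/2 = 1.051·65/2 = 34.157500
base radius r_b = r_p·cos α = 34.157500·cos 21.494° = 31.782049
roll angle φ = 11.202° = 0.19551178 rad
x = r_b·(cos φ + φ·sin φ) = 32.383689
y = r_b·(sin φ − φ·cos φ) = 0.078871

x=32.383689 y=0.078871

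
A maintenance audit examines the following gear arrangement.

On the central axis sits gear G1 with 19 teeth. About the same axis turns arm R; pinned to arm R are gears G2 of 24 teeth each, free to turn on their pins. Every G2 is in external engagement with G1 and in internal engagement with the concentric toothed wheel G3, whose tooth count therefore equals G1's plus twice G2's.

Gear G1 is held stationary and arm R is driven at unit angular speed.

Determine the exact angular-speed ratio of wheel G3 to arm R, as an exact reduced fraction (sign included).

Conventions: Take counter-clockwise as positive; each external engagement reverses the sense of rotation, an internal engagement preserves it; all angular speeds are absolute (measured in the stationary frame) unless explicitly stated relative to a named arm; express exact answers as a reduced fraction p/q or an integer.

recognized (axles ride arm R): planetary set, 19/24/67 teeth
ring teeth: 19 + 2·24 = 67
19(ω_sun−ω_arm) = −67(ω_ring−ω_arm),  ω_sun = 0, ω_arm = 1
ω_ring = 1 − (19/67)(0−1) = 86/67
ω_out/ω_in = 86/67

86/67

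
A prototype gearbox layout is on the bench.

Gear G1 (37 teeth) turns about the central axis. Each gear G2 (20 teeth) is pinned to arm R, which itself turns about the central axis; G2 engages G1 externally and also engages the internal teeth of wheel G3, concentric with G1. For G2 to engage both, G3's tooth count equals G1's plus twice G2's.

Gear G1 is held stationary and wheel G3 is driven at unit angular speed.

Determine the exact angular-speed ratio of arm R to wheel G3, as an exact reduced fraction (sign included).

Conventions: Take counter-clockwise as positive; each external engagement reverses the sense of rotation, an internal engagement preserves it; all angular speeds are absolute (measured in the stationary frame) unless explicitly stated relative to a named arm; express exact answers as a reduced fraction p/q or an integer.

77/114

recognized (axles ride arm R): planetary set, 37/20/77 teeth
ring teeth: 37 + 2·20 = 77
37(ω_sun−ω_arm) = −77(ω_ring−ω_arm),  ω_sun = 0, ω_ring = 1
37(0−ω_arm) = −77(1−ω_arm)  ⇒  114·ω_arm = 77  ⇒  ω_arm = 77/114
ω_out/ω_in = 77/114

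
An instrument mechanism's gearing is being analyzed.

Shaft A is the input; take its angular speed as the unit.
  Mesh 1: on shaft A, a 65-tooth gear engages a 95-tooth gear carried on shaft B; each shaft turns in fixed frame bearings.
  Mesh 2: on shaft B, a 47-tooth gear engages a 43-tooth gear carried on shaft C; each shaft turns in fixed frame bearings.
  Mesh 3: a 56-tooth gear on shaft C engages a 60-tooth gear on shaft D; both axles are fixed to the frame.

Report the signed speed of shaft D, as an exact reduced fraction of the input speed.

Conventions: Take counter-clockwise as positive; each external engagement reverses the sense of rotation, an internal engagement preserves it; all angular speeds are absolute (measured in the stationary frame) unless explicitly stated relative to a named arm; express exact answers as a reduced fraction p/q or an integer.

-8554/12255

3-mesh fixed-axis compound train (all bearings frame-fixed)
mesh 1 [65T→95T]: |ω|/ω_in = 1×65/95 = 13/19, sense flips to −
mesh 2 [47T→43T]: |ω|/ω_in = (13/19)×47/43 = 611/817, sense flips to +
mesh 3 [56T→60T]: |ω|/ω_in = (611/817)×56/60 = 8554/12255, sense flips to −
signed output speed (× input speed) = -8554/12255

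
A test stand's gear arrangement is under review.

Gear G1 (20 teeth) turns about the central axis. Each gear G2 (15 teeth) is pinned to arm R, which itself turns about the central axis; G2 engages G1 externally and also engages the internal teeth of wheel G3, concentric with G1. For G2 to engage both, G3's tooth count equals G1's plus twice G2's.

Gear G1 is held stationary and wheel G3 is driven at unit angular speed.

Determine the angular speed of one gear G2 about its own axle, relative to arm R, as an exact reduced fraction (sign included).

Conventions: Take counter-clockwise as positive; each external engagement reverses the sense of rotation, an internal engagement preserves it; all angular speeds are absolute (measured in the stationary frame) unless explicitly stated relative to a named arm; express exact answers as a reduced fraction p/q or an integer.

20/21

recognized (axles ride arm R): planetary set, 20/15/50 teeth
ring teeth: 20 + 2·15 = 50
20(ω_sun−ω_arm) = −50(ω_ring−ω_arm),  ω_sun = 0, ω_ring = 1
20(0−ω_arm) = −50(1−ω_arm)  ⇒  70·ω_arm = 50  ⇒  ω_arm = 5/7
sun–planet mesh: 20·(0−5/7) = −15·(ω_p−ω_arm)  ⇒  ω_p−ω_arm = 20/21
exact speed ratio = 20/21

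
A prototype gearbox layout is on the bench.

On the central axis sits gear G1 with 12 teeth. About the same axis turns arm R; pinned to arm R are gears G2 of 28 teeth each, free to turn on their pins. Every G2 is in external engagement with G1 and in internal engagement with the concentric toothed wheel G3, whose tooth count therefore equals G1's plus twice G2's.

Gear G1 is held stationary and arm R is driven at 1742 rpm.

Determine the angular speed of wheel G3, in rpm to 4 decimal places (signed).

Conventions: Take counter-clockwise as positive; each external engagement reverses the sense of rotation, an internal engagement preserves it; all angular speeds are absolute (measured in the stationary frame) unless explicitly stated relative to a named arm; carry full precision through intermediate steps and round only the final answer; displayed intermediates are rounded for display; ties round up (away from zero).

class = planetary set [G3 = 12+2·28 = 68; Willis about the carrier]
normalise by the input: solve with ω_arm = 1, then scale by 1742 rpm
ring teeth: 12 + 2·28 = 68
12(ω_sun−ω_arm) = −68(ω_ring−ω_arm),  ω_sun = 0, ω_arm = 1
ω_ring = 1 − (12/68)(0−1) = 20/17
scale: ω_ring = 20/17 × 1742 rpm = +2049.4118 rpm

+2049.4118 rpm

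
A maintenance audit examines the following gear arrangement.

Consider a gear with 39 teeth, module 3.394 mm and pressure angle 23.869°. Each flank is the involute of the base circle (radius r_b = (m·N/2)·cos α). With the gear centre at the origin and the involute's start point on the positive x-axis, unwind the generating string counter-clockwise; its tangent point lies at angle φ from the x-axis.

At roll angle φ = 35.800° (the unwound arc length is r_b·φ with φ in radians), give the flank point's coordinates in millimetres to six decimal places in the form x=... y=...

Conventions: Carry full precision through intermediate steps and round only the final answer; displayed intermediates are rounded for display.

x=71.208534 y=4.731799

single-mesh involute tooth geometry (39T wheel at module 3.394)
pitch radius r_p = m·N/2 = 3.394·39/2 = 66.183000
base radius r_b = r_p·cos α = 66.183000·cos 23.869° = 60.522568
roll angle φ = 35.800° = 0.62482787 rad
x = r_b·(cos φ + φ·sin φ) = 71.208534
y = r_b·(sin φ − φ·cos φ) = 4.731799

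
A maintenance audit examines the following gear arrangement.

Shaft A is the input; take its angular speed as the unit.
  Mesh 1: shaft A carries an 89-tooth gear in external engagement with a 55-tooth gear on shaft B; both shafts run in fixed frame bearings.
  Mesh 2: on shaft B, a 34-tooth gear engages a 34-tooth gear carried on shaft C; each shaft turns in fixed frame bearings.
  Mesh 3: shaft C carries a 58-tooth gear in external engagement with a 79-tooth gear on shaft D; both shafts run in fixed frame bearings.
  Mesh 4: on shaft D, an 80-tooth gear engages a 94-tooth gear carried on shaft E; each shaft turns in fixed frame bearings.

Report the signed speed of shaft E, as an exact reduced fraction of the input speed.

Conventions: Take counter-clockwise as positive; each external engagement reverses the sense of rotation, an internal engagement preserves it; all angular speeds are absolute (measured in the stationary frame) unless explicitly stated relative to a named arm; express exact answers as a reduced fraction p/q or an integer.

41296/40843

4-mesh fixed-axis compound train (all bearings frame-fixed)
mesh 1 [89T→55T]: |ω|/ω_in = 1×89/55 = 89/55, sense flips to −
mesh 2 [34T→34T]: |ω|/ω_in = (89/55)×34/34 = 89/55, sense flips to +
mesh 3 [58T→79T]: |ω|/ω_in = (89/55)×58/79 = 5162/4345, sense flips to −
mesh 4 [80T→94T]: |ω|/ω_in = (5162/4345)×80/94 = 41296/40843, sense flips to +
signed output speed (× input speed) = 41296/40843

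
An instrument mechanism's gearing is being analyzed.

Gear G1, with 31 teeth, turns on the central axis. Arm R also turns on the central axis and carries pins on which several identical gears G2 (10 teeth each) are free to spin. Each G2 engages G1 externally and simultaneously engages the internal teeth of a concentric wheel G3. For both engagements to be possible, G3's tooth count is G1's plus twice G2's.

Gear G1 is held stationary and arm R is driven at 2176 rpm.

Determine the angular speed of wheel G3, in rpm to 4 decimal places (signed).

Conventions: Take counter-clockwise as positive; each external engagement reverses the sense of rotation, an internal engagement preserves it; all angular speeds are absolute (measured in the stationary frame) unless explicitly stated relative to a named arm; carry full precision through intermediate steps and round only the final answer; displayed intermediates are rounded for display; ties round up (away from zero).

+3498.6667 rpm

class = planetary set [G3 = 31+2·10 = 51; Willis about the carrier]
normalise by the input: solve with ω_arm = 1, then scale by 2176 rpm
ring teeth: 31 + 2·10 = 51
31(ω_sun−ω_arm) = −51(ω_ring−ω_arm),  ω_sun = 0, ω_arm = 1
ω_ring = 1 − (31/51)(0−1) = 82/51
scale: ω_ring = 82/51 × 2176 rpm = +3498.6667 rpm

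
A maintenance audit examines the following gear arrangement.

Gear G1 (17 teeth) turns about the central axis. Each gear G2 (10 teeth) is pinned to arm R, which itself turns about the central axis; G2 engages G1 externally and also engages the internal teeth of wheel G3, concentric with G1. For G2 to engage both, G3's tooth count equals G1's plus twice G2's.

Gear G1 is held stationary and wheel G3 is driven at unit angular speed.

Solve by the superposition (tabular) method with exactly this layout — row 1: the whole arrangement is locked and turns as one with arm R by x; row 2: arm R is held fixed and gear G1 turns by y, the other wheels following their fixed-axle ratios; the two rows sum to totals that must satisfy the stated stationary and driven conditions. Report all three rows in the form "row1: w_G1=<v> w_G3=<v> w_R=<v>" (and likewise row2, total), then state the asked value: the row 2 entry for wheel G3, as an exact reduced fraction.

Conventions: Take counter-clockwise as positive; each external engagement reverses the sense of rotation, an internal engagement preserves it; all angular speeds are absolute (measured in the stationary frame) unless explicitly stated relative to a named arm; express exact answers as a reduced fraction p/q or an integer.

planetary set (17T centre, 10T on arm, 37T internal) — Willis relation
row 1 (train locked, turned with arm): all members turn x
superposition row 2 [arm held]: sun y, ring −(17/37)·y, arm 0
boundary: total ω_sun = x + y = 0 and total ω_ring = x − (17/37)·y = 1  ⇒  y = -37/54, x = 37/54
row 2 ring = −(17/37)·(-37/54) = 17/54
totals (row 1 + row 2): sun 37/54 + (-37/54) = 0, ring 37/54 + 17/54 = 1, arm 37/54 + 0 = 37/54
asked cell (row2, ring) = 17/54

row1: w_G1=37/54 w_G3=37/54 w_R=37/54
row2: w_G1=-37/54 w_G3=17/54 w_R=0
total: w_G1=0 w_G3=1 w_R=37/54
asked value: 17/54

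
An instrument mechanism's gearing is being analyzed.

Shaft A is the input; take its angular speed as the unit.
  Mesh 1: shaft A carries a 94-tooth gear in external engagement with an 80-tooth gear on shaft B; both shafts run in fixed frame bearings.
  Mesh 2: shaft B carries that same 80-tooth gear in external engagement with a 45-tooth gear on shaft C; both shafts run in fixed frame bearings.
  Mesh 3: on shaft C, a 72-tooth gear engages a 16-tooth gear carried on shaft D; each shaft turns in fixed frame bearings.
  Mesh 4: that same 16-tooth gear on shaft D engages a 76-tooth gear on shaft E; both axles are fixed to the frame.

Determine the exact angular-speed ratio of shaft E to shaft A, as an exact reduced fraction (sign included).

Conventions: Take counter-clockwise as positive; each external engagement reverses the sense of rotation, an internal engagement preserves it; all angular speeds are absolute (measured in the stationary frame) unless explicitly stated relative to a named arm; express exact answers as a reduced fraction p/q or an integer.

class = fixed-axis compound train [4 meshes; 4 ratios multiply, 4 sense flips]
mesh 1 [94T→80T]: running ratio 47/40, sense −
mesh 2 [80T→45T]: running ratio 94/45, sense +
mesh 3 [72T→16T]: running ratio 47/5, sense −
mesh 4 [16T→76T]: running ratio 188/95, sense +
ω_out/ω_in = 188/95

188/95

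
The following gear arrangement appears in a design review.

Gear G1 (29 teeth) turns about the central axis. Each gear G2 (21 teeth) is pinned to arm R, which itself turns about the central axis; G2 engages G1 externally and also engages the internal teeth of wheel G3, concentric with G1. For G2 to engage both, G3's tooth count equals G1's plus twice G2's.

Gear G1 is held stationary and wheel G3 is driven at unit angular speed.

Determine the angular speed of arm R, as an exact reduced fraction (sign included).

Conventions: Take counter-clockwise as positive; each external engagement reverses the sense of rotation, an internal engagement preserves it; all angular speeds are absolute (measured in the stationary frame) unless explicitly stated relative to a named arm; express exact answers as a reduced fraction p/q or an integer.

recognized (axles ride arm R): planetary set, 29/21/71 teeth
ring teeth: 29 + 2·21 = 71
29(ω_sun−ω_arm) = −71(ω_ring−ω_arm),  ω_sun = 0, ω_ring = 1
29(0−ω_arm) = −71(1−ω_arm)  ⇒  100·ω_arm = 71  ⇒  ω_arm = 71/100
exact speed ratio = 71/100

71/100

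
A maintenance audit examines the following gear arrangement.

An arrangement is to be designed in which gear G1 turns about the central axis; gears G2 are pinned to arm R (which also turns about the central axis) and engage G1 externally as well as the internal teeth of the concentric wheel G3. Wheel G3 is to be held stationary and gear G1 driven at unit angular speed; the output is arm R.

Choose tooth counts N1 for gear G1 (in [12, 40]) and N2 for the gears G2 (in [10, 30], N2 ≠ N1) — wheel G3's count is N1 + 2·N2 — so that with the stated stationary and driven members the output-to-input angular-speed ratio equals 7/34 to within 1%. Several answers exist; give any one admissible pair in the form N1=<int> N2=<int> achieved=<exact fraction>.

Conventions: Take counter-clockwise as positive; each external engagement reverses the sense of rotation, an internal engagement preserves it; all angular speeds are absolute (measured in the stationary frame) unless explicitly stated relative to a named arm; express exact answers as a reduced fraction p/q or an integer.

topology: planetary set — design target 7/34, arm = carrier (Willis)
Willis with ω_ring = 0: ω_arm/ω_sun = N1/(N1+N3); set equal to 7/34  ⇒  N3/N1 = 1/(7/34) − 1 = 27/7
N3 = N1 + 2·N2  ⇒  N2/N1 = (N3/N1 − 1)/2 = (27/7 − 1)/2 = 10/7
smallest multiple with N1 ≥ 12 and N2 ≥ 10: k = 2  ⇒  N1 = 2·7 = 14, N2 = 2·10 = 20 (N1 ≤ 40, N2 ≤ 30, N2 ≠ N1 ✓), N3 = 14 + 2·20 = 54
check: N1/(N1+N3) with N1 = 14, N3 = 54 gives 7/34; |achieved − target| = 0 ≤ 7/3400 ✓

N1=14 N2=20 achieved=7/34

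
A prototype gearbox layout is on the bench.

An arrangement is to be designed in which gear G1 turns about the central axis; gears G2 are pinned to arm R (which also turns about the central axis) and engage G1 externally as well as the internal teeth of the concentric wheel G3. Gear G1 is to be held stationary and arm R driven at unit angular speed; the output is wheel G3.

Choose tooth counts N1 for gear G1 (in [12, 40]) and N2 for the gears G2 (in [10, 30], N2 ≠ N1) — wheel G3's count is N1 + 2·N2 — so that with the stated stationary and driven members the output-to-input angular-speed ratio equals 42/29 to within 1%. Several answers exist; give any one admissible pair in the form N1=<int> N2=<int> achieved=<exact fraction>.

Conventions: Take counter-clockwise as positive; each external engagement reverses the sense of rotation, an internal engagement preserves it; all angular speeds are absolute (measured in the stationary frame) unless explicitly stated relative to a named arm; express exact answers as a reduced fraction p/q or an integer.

N1=26 N2=16 achieved=42/29

planetary set to be sized for 42/29 (Willis relation)
Willis with ω_sun = 0: ω_ring/ω_arm = (N1+N3)/N3; set equal to 42/29  ⇒  N3/N1 = 1/(42/29 − 1) = 29/13
N3 = N1 + 2·N2  ⇒  N2/N1 = (N3/N1 − 1)/2 = (29/13 − 1)/2 = 8/13
smallest multiple with N1 ≥ 12 and N2 ≥ 10: k = 2  ⇒  N1 = 2·13 = 26, N2 = 2·8 = 16 (N1 ≤ 40, N2 ≤ 30, N2 ≠ N1 ✓), N3 = 26 + 2·16 = 58
check: (N1+N3)/N3 with N1 = 26, N3 = 58 gives 42/29; |achieved − target| = 0 ≤ 21/1450 ✓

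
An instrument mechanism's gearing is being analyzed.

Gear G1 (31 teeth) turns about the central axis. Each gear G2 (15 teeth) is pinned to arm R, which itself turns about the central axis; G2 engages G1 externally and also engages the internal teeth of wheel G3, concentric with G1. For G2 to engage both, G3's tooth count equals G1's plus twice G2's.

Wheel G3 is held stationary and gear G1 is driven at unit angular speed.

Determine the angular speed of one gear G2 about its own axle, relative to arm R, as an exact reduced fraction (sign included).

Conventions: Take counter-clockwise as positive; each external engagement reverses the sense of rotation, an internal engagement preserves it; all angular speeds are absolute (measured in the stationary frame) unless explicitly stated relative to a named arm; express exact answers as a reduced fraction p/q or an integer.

-1891/1380

class = planetary set [G3 = 31+2·15 = 61; Willis about the carrier]
ring teeth: 31 + 2·15 = 61
31(ω_sun−ω_arm) = −61(ω_ring−ω_arm),  ω_ring = 0, ω_sun = 1
31(1−ω_arm) = −61(0−ω_arm)  ⇒  92·ω_arm = 31  ⇒  ω_arm = 31/92
sun–planet mesh: 31·(1−31/92) = −15·(ω_p−ω_arm)  ⇒  ω_p−ω_arm = -1891/1380
exact speed ratio = -1891/1380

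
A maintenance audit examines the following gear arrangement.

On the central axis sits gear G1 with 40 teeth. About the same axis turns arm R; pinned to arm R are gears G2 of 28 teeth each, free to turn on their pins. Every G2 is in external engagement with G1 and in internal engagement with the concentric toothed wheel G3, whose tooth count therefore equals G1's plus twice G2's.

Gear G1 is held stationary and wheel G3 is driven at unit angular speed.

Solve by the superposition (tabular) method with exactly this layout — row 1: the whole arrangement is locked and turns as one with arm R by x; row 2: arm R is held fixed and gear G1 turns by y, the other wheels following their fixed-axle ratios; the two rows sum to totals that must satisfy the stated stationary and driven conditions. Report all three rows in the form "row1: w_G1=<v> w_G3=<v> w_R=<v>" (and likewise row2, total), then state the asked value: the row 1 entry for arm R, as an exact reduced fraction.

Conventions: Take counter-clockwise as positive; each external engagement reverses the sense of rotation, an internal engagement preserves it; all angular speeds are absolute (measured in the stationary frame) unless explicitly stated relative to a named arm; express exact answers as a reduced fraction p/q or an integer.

row1: w_G1=12/17 w_G3=12/17 w_R=12/17
row2: w_G1=-12/17 w_G3=5/17 w_R=0
total: w_G1=0 w_G3=1 w_R=12/17
asked value: 12/17

planetary set (40T centre, 28T on arm, 96T internal) — Willis relation
row 1: whole set turns with the arm by x
row 2 — arm fixed, fixed-axis ratios: sun y, ring −(40/96)·y, arm 0
boundary: total ω_sun = x + y = 0 and total ω_ring = x − (40/96)·y = 1  ⇒  y = -12/17, x = 12/17
row 2 ring = −(40/96)·(-12/17) = 5/17
totals (row 1 + row 2): sun 12/17 + (-12/17) = 0, ring 12/17 + 5/17 = 1, arm 12/17 + 0 = 12/17
asked cell (row1, arm) = 12/17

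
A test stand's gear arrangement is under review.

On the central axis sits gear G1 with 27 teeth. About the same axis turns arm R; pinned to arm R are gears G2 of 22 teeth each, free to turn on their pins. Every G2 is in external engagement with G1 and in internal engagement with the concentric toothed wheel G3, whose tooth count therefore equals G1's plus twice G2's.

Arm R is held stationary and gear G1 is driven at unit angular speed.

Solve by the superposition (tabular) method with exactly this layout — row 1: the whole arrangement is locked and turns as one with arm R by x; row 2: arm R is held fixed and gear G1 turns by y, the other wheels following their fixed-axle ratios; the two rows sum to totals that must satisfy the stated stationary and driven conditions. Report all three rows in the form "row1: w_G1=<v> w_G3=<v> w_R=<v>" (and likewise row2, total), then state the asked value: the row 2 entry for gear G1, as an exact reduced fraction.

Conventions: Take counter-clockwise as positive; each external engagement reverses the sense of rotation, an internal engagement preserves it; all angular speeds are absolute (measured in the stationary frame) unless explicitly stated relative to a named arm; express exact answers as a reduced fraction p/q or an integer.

row1: w_G1=0 w_G3=0 w_R=0
row2: w_G1=1 w_G3=-27/71 w_R=0
total: w_G1=1 w_G3=-27/71 w_R=0
asked value: 1

recognized (axles ride arm R): planetary set, 27/22/71 teeth
superposition row 1 [locked train]: every member turns x
superposition row 2 [arm held]: sun y, ring −(27/71)·y, arm 0
boundary: total ω_arm = x = 0 and total ω_sun = x + y = 1  ⇒  y = 1, x = 0
row 2 ring = −(27/71)·1 = -27/71
totals (row 1 + row 2): sun 0 + 1 = 1, ring 0 + (-27/71) = -27/71, arm 0 + 0 = 0
asked cell (row2, sun) = 1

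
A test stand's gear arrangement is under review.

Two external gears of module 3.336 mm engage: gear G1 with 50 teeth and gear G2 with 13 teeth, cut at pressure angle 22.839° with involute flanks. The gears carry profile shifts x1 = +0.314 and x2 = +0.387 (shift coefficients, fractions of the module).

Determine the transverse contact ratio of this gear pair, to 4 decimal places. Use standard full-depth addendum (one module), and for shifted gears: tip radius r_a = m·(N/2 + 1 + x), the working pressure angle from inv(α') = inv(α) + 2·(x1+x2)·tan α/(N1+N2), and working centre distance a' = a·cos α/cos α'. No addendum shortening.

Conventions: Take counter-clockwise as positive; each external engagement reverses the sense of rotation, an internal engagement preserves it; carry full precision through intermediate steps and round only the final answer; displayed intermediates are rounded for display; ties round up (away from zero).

1.3797

topology: single-mesh involute geometry — m = 3.336, 50T/13T pair
base radii: r_b1 = 76.861370, r_b2 = 19.983956
tip radii: r_a1 = 87.783504, r_a2 = 26.311032
inv(α') = inv(22.839°) + 2·(+0.314+0.387)·tan α/(50+13) = 0.03191927  ⇒  α' = 25.50068°
a' = a·cos α / cos α' = 105.0840·cos 22.839°/cos 25.50068° = 107.298308
action lengths: √(r_a1²−r_b1²) = 42.406053, √(r_a2²−r_b2²) = 17.114669
base pitch p_b = π·m·cos α = 9.658685
CR = (42.406053 + 17.114669 − 107.298308·sin 25.50068°)/9.658685 = 1.379739
contact ratio ≈ 1.3797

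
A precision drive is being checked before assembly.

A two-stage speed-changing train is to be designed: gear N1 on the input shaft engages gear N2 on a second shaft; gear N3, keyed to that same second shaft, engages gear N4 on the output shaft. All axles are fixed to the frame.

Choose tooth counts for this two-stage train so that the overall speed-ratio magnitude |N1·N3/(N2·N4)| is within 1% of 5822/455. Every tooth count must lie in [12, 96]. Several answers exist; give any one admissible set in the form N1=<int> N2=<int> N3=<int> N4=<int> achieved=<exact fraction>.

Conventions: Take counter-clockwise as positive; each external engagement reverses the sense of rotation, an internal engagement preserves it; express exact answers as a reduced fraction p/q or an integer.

N1=71 N2=13 N3=82 N4=35 achieved=5822/455

2-stage fixed-axis compound train for ratio 5822/455
target = 5822/455 in lowest terms: an exact hit needs N1·N3 = k·5822 and N2·N4 = k·455 for one integer k, every count in [12, 96]; additionally prefer no 1:1 stage (N1 ≠ N2, N3 ≠ N4)
k = 1: N1·N3 = 5822 = 71·82, N2·N4 = 455 = 13·35
achieved = 71·82/(13·35) = 5822/455; |achieved − target| = 0 ≤ 2911/22750 ✓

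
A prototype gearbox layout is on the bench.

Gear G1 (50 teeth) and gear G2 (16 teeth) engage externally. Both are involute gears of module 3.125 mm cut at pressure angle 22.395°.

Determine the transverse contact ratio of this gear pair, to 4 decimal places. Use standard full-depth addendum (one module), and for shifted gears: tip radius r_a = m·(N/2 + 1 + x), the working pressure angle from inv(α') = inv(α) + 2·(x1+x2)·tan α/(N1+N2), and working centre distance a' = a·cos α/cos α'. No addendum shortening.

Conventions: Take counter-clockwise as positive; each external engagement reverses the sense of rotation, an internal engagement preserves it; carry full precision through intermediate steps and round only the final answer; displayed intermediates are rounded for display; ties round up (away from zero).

1.5352

topology: single-mesh involute geometry — m = 3.125, 50T/16T pair
base radii: r_b1 = 72.232757, r_b2 = 23.114482
tip radii: r_a1 = 81.250000, r_a2 = 28.125000
no profile shift: α' = α, a' = a
action lengths: √(r_a1²−r_b1²) = 37.202034, √(r_a2²−r_b2²) = 16.022994
base pitch p_b = π·m·cos α = 9.077036
CR = (37.202034 + 16.022994 − 103.125000·sin 22.39500°)/9.077036 = 1.535244
contact ratio ≈ 1.5352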